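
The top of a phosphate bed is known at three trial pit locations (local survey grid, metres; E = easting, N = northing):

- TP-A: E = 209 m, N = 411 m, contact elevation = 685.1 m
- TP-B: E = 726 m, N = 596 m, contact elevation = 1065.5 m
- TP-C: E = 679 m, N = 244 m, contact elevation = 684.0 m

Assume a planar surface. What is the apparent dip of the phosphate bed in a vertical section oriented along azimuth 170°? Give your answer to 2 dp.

43.71°

Two edge vectors: TP-A→TP-B = (517, 185, 380.4), TP-A→TP-C = (470, -167, -1.1).
Normal n = (TP-A→TP-B) × (TP-A→TP-C) = (63323.3, 179356.7, -173289).
So ∂z/∂E = −n_x/n_z = 0.36542 and ∂z/∂N = −n_y/n_z = 1.03501.
Unit vector along 170° is (sin 170°, cos 170°) = (0.1736, -0.9848).
Slope in that direction = a·(0.1736) + b·(-0.9848) = −0.95584.
Apparent dip = arctan|0.95584| = 43.71° (true dip is 47.7°, so apparent ≤ true as expected).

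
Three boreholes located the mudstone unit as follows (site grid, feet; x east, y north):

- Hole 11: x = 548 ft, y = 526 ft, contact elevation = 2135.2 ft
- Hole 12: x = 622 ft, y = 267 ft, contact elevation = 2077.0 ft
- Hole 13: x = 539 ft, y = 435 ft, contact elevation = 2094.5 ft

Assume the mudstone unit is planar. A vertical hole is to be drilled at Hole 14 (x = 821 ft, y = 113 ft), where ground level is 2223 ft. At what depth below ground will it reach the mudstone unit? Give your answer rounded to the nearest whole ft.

91 ft

Two edge vectors: Hole 11→Hole 12 = (74, -259, -58.2), Hole 11→Hole 13 = (-9, -91, -40.7).
Normal n = (Hole 11→Hole 12) × (Hole 11→Hole 13) = (5245.1, 3535.6, -9065).
So ∂z/∂x = −n_x/n_z = 0.57861 and ∂z/∂y = −n_y/n_z = 0.39003.
Intercept c from Hole 11: 2135.2 − 317.08 − 205.15 = 1612.97.
At (821, 113): z_contact = 475.0 + 44.1 + 1612.97 = 2132.1 ft.
Depth below ground = 2223 − 2132.1 = 91 ft.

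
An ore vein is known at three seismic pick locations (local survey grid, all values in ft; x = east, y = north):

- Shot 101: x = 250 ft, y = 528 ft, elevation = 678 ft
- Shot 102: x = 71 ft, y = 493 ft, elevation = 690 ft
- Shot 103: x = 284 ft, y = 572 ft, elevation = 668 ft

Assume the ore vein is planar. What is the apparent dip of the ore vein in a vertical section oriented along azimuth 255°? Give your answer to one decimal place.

4.5°

Let the plane be z = a·x + b·y + c.
Shot 102−Shot 101: −179a − 35b = 12;  Shot 103−Shot 101: 34a + 44b = −10.
Solving gives a = −0.02662, b = −0.20670.
Unit vector along 255° is (sin 255°, cos 255°) = (-0.9659, -0.2588).
Slope in that direction = a·(-0.9659) + b·(-0.2588) = 0.07921.
Apparent dip = arctan|0.07921| = 4.5° (true dip is 11.8°, so apparent ≤ true as expected).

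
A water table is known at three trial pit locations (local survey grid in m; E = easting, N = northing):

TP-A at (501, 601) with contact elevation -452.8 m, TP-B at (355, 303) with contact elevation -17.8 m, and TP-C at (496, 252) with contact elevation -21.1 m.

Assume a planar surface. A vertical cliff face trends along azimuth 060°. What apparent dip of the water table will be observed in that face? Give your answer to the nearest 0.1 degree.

Two edge vectors: TP-A→TP-B = (-146, -298, 435), TP-A→TP-C = (-5, -349, 431.7).
Normal n = (TP-A→TP-B) × (TP-A→TP-C) = (23168.4, 60853.2, 49464).
So ∂z/∂E = −n_x/n_z = −0.46839 and ∂z/∂N = −n_y/n_z = −1.23025.
Unit vector along 060° is (sin 60°, cos 60°) = (0.8660, 0.5000).
Slope in that direction = a·(0.8660) + b·(0.5000) = −1.02076.
Apparent dip = arctan|1.02076| = 45.6° (true dip is 52.8°, so apparent ≤ true as expected).

45.6°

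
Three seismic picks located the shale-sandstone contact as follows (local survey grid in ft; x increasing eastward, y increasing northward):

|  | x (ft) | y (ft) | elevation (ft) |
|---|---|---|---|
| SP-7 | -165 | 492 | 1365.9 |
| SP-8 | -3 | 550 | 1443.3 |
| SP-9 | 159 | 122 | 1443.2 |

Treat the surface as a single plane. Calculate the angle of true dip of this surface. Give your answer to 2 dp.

Two edge vectors: SP-7→SP-8 = (162, 58, 77.4), SP-7→SP-9 = (324, -370, 77.3).
Normal n = (SP-7→SP-8) × (SP-7→SP-9) = (33121.4, 12555, -78732).
So ∂z/∂x = −n_x/n_z = 0.42069 and ∂z/∂y = −n_y/n_z = 0.15947.
Gradient magnitude |∇z| = √(a² + b²) = √(0.17698 + 0.02543) = 0.44989.
True dip = arctan(0.44989) = 24.22°, dipping toward WSW (azimuth ≈ 249°).

24.22°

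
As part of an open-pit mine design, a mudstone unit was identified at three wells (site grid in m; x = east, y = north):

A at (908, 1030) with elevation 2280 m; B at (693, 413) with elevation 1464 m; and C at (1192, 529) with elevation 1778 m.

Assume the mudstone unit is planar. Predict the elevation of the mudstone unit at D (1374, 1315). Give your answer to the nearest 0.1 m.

Let the plane be z = a·x + b·y + c.
B−A: −215a − 617b = −816;  C−A: 284a − 501b = −502.
Solving gives a = 0.350184, b = 1.200503.
Then c = 2280 − a·908 − b·1030 = 725.51.
At (1374, 1315): z = 481.2 + 1578.7 + 725.51 = 2785.3 m.

2785.3 m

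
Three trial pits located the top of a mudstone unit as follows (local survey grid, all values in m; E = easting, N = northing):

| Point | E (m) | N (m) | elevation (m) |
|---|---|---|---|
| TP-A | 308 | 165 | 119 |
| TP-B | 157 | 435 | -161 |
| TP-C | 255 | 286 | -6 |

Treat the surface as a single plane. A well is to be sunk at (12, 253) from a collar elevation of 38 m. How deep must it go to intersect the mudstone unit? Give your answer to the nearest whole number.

18 m

Two edge vectors: TP-A→TP-B = (-151, 270, -280), TP-A→TP-C = (-53, 121, -125).
Normal n = (TP-A→TP-B) × (TP-A→TP-C) = (130, -4035, -3961).
So ∂z/∂E = −n_x/n_z = 0.03282 and ∂z/∂N = −n_y/n_z = −1.01868.
Intercept c from TP-A: 119 − 10.11 + 168.08 = 276.97.
At (12, 253): z_contact = 0.4 − 257.7 + 276.97 = 19.6 m.
Depth below ground = 38 − 19.6 = 18 m.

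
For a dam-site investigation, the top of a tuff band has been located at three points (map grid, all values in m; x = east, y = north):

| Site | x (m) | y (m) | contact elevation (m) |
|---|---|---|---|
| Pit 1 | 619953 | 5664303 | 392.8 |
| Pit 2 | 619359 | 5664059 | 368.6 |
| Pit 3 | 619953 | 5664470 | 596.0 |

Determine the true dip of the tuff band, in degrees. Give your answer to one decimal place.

52.4°

Two edge vectors: Pit 1→Pit 2 = (-594, -244, -24.2), Pit 1→Pit 3 = (0, 167, 203.2).
Normal n = (Pit 1→Pit 2) × (Pit 1→Pit 3) = (-45539.4, 120700.8, -99198).
So ∂z/∂x = −n_x/n_z = −0.45908 and ∂z/∂y = −n_y/n_z = 1.21677.
Gradient magnitude |∇z| = √(a² + b²) = √(0.21075 + 1.48052) = 1.30049.
True dip = arctan(1.30049) = 52.4°, dipping toward SSE (azimuth ≈ 159°).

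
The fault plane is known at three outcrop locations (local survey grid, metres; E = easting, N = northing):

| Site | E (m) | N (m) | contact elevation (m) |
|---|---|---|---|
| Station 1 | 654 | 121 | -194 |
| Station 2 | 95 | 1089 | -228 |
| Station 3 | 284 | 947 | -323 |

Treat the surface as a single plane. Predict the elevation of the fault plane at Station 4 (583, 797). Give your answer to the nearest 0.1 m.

Let the plane be z = a·E + b·N + c.
Station 2−Station 1: −559a + 968b = −34;  Station 3−Station 1: −370a + 826b = −129.
Solving gives a = −0.934482, b = −0.574768.
Then c = -194 − a·654 − b·121 = 486.70.
At (583, 797): z = −544.8 − 458.1 + 486.70 = -516.2 m.

-516.2 m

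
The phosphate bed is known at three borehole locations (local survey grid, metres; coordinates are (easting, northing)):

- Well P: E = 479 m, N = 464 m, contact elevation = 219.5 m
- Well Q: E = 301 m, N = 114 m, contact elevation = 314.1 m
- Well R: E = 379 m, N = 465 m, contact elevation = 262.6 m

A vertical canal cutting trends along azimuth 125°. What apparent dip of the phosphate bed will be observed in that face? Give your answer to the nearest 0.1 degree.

Two edge vectors: Well P→Well Q = (-178, -350, 94.6), Well P→Well R = (-100, 1, 43.1).
Normal n = (Well P→Well Q) × (Well P→Well R) = (-15179.6, -1788.2, -35178).
So ∂z/∂E = −n_x/n_z = −0.43151 and ∂z/∂N = −n_y/n_z = −0.05083.
Unit vector along 125° is (sin 125°, cos 125°) = (0.8192, -0.5736).
Slope in that direction = a·(0.8192) + b·(-0.5736) = −0.32431.
Apparent dip = arctan|0.32431| = 18.0° (true dip is 23.5°, so apparent ≤ true as expected).

18.0°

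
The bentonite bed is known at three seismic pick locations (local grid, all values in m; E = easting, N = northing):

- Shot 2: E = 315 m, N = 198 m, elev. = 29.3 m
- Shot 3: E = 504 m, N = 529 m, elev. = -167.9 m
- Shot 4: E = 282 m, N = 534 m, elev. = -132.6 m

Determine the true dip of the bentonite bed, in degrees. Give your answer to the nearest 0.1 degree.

Let the plane be z = a·E + b·N + c.
Shot 3−Shot 2: 189a + 331b = −197.2;  Shot 4−Shot 2: −33a + 336b = −161.9.
Solving gives a = −0.17024, b = −0.49857.
Gradient magnitude |∇z| = √(a² + b²) = √(0.02898 + 0.24857) = 0.52683.
True dip = arctan(0.52683) = 27.8°, dipping toward NNE (azimuth ≈ 019°).

27.8°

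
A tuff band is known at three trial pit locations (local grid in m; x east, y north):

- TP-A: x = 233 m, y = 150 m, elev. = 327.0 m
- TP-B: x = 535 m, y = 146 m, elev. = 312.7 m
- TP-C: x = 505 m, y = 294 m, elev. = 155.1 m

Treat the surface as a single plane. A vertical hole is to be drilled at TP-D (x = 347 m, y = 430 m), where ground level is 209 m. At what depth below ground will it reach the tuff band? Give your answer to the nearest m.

Two edge vectors: TP-A→TP-B = (302, -4, -14.3), TP-A→TP-C = (272, 144, -171.9).
Normal n = (TP-A→TP-B) × (TP-A→TP-C) = (2746.8, 48024.2, 44576).
So ∂z/∂x = −n_x/n_z = −0.06162 and ∂z/∂y = −n_y/n_z = −1.07736.
Intercept c from TP-A: 327 + 14.36 + 161.60 = 502.96.
At (347, 430): z_contact = −21.4 − 463.3 + 502.96 = 18.3 m.
Depth below ground = 209 − 18.3 = 191 m.

191 m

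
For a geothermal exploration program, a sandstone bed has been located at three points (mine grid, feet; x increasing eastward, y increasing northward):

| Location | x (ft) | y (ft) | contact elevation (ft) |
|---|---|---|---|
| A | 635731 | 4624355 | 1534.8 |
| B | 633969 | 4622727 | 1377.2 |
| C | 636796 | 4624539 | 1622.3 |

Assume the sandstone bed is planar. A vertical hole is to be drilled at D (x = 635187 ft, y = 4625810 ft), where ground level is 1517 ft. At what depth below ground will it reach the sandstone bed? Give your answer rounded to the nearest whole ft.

12 ft

Let the plane be z = a·x + b·y + c.
B−A: −1762a − 1628b = −157.6;  C−A: 1065a + 184b = 87.5.
Solving gives a = 0.08048428, b = 0.00969699.
Then c = 1534.8 − a·635731 − b·4624355 = −94473.89.
At (635187, 4625810): z_contact = 51122.6 + 44856.5 − 94473.89 = 1505.1 ft.
Depth below ground = 1517 − 1505.1 = 12 ft.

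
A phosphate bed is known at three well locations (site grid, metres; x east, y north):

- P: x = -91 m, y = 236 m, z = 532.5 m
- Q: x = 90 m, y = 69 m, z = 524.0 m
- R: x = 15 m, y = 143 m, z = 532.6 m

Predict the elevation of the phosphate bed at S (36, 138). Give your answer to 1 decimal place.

546.8 m

Let the plane be z = a·x + b·y + c.
Q−P: 181a − 167b = −8.5;  R−P: 106a − 93b = 0.1.
Solving gives a = 0.92888, b = 1.05765.
Then c = 532.5 − a·-91 − b·236 = 367.42.
At (36, 138): z = 33.4 + 146.0 + 367.42 = 546.8 m.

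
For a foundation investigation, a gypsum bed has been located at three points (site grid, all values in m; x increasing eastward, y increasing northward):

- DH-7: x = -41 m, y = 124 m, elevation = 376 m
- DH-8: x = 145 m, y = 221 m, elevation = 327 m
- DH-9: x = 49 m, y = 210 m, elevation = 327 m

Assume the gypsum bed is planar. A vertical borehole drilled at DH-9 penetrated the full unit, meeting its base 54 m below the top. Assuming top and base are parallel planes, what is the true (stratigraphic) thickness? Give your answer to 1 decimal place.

45.2 m

Let the plane be z = a·x + b·y + c.
DH-8−DH-7: 186a + 97b = −49;  DH-9−DH-7: 90a + 86b = −49.
Solving gives a = 0.07418, b = −0.64740.
|∇z| = √(a²+b²) = 0.65163, so dip δ = arctan(0.65163) = 33.09°.
True thickness = vertical thickness × cos δ = 54 × cos 33.09° = 45.2 m.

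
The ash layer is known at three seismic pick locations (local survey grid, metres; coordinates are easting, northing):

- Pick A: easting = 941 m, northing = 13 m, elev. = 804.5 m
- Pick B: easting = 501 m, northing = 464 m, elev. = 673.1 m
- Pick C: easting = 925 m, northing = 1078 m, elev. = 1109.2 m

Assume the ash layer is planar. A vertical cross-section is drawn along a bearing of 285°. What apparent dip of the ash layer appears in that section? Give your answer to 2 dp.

26.76°

Let the plane be z = a·easting + b·northing + c.
Pick B−Pick A: −440a + 451b = −131.4;  Pick C−Pick A: −16a + 1065b = 304.7.
Solving gives a = 0.60115, b = 0.29513.
Unit vector along 285° is (sin 285°, cos 285°) = (-0.9659, 0.2588).
Slope in that direction = a·(-0.9659) + b·(0.2588) = −0.50428.
Apparent dip = arctan|0.50428| = 26.76° (true dip is 33.8°, so apparent ≤ true as expected).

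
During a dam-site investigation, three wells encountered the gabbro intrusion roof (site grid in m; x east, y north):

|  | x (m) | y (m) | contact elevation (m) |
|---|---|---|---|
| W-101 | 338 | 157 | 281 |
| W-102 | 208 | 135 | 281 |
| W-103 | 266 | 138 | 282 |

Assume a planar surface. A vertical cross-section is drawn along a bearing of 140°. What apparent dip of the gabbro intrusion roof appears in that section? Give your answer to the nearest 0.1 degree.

7.3°

Two edge vectors: W-101→W-102 = (-130, -22, 0), W-101→W-103 = (-72, -19, 1).
Normal n = (W-101→W-102) × (W-101→W-103) = (-22, 130, 886).
So ∂z/∂x = −n_x/n_z = 0.02483 and ∂z/∂y = −n_y/n_z = −0.14673.
Unit vector along 140° is (sin 140°, cos 140°) = (0.6428, -0.7660).
Slope in that direction = a·(0.6428) + b·(-0.7660) = 0.12836.
Apparent dip = arctan|0.12836| = 7.3° (true dip is 8.5°, so apparent ≤ true as expected).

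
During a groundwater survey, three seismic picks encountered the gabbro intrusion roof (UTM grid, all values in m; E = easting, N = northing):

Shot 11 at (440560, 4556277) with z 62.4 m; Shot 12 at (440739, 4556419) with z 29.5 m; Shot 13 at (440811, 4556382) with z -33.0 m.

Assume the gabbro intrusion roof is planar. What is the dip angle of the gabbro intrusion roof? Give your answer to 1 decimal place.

38.5°

Let the plane be z = a·E + b·N + c.
Shot 12−Shot 11: 179a + 142b = −32.9;  Shot 13−Shot 11: 251a + 105b = −95.4.
Solving gives a = −0.59906, b = 0.52346.
Gradient magnitude |∇z| = √(a² + b²) = √(0.35887 + 0.27401) = 0.79554.
True dip = arctan(0.79554) = 38.5°, dipping toward SE (azimuth ≈ 131°).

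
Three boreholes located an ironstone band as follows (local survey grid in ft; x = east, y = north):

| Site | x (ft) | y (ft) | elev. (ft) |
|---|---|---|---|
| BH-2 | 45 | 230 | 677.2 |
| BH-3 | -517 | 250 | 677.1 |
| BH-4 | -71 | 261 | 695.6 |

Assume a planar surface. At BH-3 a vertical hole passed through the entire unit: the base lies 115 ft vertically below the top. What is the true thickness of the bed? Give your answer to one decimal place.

Let the plane be z = a·x + b·y + c.
BH-3−BH-2: −562a + 20b = −0.1;  BH-4−BH-2: −116a + 31b = 18.4.
Solving gives a = 0.02457, b = 0.68550.
|∇z| = √(a²+b²) = 0.68594, so dip δ = arctan(0.68594) = 34.45°.
True thickness = vertical thickness × cos δ = 115 × cos 34.45° = 94.8 ft.

94.8 ft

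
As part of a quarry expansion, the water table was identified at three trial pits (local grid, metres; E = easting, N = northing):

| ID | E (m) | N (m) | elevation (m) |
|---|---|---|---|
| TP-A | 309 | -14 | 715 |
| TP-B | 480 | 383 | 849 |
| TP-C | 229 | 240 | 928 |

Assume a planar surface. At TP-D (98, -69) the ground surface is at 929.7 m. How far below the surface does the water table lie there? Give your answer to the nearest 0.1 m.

107.4 m

Two edge vectors: TP-A→TP-B = (171, 397, 134), TP-A→TP-C = (-80, 254, 213).
Normal n = (TP-A→TP-B) × (TP-A→TP-C) = (50525, -47143, 75194).
So ∂z/∂E = −n_x/n_z = −0.67193 and ∂z/∂N = −n_y/n_z = 0.62695.
Intercept c from TP-A: 715 + 207.63 + 8.78 = 931.40.
At (98, -69): z_contact = −65.85 − 43.26 + 931.40 = 822.29 m.
Depth below ground = 929.7 − 822.29 = 107.4 m.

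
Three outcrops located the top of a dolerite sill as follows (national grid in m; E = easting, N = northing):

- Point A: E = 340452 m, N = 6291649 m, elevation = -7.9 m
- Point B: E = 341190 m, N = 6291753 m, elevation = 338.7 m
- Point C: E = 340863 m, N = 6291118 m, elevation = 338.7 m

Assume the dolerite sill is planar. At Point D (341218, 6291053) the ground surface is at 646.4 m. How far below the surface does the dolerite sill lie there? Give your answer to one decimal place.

111.0 m

Two edge vectors: Point A→Point B = (738, 104, 346.6), Point A→Point C = (411, -531, 346.6).
Normal n = (Point A→Point B) × (Point A→Point C) = (220091, -113338.2, -434622).
So ∂z/∂E = −n_x/n_z = 0.506396363 and ∂z/∂N = −n_y/n_z = −0.260774190.
Intercept c from Point A: -7.9 − 172403.65 + 1640699.67 = 1468288.12.
At (341218, 6291053): z_contact = 172791.55 − 1640544.25 + 1468288.12 = 535.42 m.
Depth below ground = 646.4 − 535.42 = 111.0 m.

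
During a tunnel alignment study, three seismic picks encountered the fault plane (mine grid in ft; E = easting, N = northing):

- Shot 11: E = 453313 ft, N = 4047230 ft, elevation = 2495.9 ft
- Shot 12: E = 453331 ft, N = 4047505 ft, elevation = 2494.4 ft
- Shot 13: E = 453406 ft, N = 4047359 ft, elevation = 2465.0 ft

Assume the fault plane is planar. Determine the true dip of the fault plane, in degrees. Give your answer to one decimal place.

19.7°

Two edge vectors: Shot 11→Shot 12 = (18, 275, -1.5), Shot 11→Shot 13 = (93, 129, -30.9).
Normal n = (Shot 11→Shot 12) × (Shot 11→Shot 13) = (-8304, 416.7, -23253).
So ∂z/∂E = −n_x/n_z = −0.35712 and ∂z/∂N = −n_y/n_z = 0.01792.
Gradient magnitude |∇z| = √(a² + b²) = √(0.12753 + 0.00032) = 0.35756.
True dip = arctan(0.35756) = 19.7°, dipping toward E (azimuth ≈ 093°).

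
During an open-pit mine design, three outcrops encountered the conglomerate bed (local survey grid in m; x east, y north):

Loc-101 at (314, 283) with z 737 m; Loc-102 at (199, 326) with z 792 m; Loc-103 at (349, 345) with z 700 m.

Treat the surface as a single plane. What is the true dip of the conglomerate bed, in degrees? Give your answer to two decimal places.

32.58°

Let the plane be z = a·x + b·y + c.
Loc-102−Loc-101: −115a + 43b = 55;  Loc-103−Loc-101: 35a + 62b = −37.
Solving gives a = −0.57915, b = −0.26983.
Gradient magnitude |∇z| = √(a² + b²) = √(0.33542 + 0.07281) = 0.63893.
True dip = arctan(0.63893) = 32.58°, dipping toward ENE (azimuth ≈ 065°).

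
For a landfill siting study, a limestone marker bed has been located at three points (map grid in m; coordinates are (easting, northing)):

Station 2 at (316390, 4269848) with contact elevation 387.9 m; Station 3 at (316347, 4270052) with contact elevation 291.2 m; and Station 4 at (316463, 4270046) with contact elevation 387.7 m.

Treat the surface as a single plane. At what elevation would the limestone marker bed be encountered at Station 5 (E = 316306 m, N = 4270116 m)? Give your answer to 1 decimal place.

238.4 m

Let the plane be z = a·E + b·N + c.
Station 3−Station 2: −43a + 204b = −96.7;  Station 4−Station 2: 73a + 198b = −0.2.
Solving gives a = 0.816277877, b = −0.301961036.
Then c = 387.9 − a·316390 − b·4269848 = 1031453.47.
At (316306, 4270116): z = 258193.6 − 1289408.6 + 1031453.47 = 238.4 m.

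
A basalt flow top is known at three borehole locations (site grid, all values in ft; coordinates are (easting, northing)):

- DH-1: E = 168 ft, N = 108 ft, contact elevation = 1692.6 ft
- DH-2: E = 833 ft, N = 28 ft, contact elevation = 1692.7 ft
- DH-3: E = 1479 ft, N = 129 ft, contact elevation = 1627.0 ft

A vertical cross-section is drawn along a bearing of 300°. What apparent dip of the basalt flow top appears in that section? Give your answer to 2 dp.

8.30°

Two edge vectors: DH-1→DH-2 = (665, -80, 0.1), DH-1→DH-3 = (1311, 21, -65.6).
Normal n = (DH-1→DH-2) × (DH-1→DH-3) = (5245.9, 43755.1, 118845).
So ∂z/∂E = −n_x/n_z = −0.04414 and ∂z/∂N = −n_y/n_z = −0.36817.
Unit vector along 300° is (sin 300°, cos 300°) = (-0.8660, 0.5000).
Slope in that direction = a·(-0.8660) + b·(0.5000) = −0.14586.
Apparent dip = arctan|0.14586| = 8.30° (true dip is 20.3°, so apparent ≤ true as expected).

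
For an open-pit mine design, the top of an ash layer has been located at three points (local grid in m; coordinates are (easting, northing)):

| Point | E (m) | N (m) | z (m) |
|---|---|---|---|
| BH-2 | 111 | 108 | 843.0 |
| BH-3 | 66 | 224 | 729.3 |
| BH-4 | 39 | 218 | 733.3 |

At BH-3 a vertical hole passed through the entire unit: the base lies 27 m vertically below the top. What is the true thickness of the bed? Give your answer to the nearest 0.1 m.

Two edge vectors: BH-2→BH-3 = (-45, 116, -113.7), BH-2→BH-4 = (-72, 110, -109.7).
Normal n = (BH-2→BH-3) × (BH-2→BH-4) = (-218.2, 3249.9, 3402).
So ∂z/∂E = −n_x/n_z = 0.06414 and ∂z/∂N = −n_y/n_z = −0.95529.
|∇z| = √(a²+b²) = 0.95744, so dip δ = arctan(0.95744) = 43.75°.
True thickness = vertical thickness × cos δ = 27 × cos 43.75° = 19.5 m.

19.5 m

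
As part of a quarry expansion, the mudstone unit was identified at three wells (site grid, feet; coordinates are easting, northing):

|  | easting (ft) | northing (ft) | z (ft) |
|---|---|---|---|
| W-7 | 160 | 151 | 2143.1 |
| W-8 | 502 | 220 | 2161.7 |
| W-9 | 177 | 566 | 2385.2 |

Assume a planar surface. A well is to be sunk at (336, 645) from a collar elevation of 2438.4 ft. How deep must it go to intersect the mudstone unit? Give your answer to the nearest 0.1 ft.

17.1 ft

Let the plane be z = a·easting + b·northing + c.
W-8−W-7: 342a + 69b = 18.6;  W-9−W-7: 17a + 415b = 242.1.
Solving gives a = −0.06384, b = 0.58599.
Then c = 2143.1 − a·160 − b·151 = 2064.83.
At (336, 645): z_contact = −21.45 + 377.96 + 2064.83 = 2421.34 ft.
Depth below ground = 2438.4 − 2421.34 = 17.1 ft.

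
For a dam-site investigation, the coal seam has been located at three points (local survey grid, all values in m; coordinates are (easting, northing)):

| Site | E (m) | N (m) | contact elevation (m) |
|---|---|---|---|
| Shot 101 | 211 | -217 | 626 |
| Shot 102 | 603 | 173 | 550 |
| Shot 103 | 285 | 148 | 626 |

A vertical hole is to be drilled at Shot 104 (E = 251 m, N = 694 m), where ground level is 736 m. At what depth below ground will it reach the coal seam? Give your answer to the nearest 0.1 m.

74.9 m

Two edge vectors: Shot 101→Shot 102 = (392, 390, -76), Shot 101→Shot 103 = (74, 365, 0).
Normal n = (Shot 101→Shot 102) × (Shot 101→Shot 103) = (27740, -5624, 114220).
So ∂z/∂E = −n_x/n_z = −0.24286 and ∂z/∂N = −n_y/n_z = 0.04924.
Intercept c from Shot 101: 626 + 51.24 + 10.68 = 687.93.
At (251, 694): z_contact = −60.96 + 34.17 + 687.93 = 661.14 m.
Depth below ground = 736 − 661.14 = 74.9 m.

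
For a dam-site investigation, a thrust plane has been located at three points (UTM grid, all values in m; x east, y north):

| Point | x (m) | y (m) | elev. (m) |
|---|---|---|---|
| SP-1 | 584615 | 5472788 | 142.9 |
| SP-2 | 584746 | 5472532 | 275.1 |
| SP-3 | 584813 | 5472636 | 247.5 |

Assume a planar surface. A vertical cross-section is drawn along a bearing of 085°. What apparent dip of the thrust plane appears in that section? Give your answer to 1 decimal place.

Two edge vectors: SP-1→SP-2 = (131, -256, 132.2), SP-1→SP-3 = (198, -152, 104.6).
Normal n = (SP-1→SP-2) × (SP-1→SP-3) = (-6683.2, 12473, 30776).
So ∂z/∂x = −n_x/n_z = 0.21716 and ∂z/∂y = −n_y/n_z = −0.40528.
Unit vector along 085° is (sin 85°, cos 85°) = (0.9962, 0.0872).
Slope in that direction = a·(0.9962) + b·(0.0872) = 0.18101.
Apparent dip = arctan|0.18101| = 10.3° (true dip is 24.7°, so apparent ≤ true as expected).

10.3°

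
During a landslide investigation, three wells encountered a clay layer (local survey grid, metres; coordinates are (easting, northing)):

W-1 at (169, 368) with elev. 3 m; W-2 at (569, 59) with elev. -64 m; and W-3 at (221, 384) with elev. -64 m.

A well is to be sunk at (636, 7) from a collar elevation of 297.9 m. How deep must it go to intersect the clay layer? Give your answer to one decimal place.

372.9 m

Two edge vectors: W-1→W-2 = (400, -309, -67), W-1→W-3 = (52, 16, -67).
Normal n = (W-1→W-2) × (W-1→W-3) = (21775, 23316, 22468).
So ∂z/∂E = −n_x/n_z = −0.96916 and ∂z/∂N = −n_y/n_z = −1.03774.
Intercept c from W-1: 3 + 163.79 + 381.89 = 548.68.
At (636, 7): z_contact = −616.38 − 7.26 + 548.68 = -74.97 m.
Depth below ground = 297.9 − (-74.97) = 372.9 m.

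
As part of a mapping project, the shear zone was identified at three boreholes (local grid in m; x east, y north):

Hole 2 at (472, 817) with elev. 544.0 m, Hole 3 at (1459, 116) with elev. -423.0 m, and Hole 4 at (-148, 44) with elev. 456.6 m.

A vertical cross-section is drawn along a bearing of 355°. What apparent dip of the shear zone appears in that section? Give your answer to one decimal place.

Let the plane be z = a·x + b·y + c.
Hole 3−Hole 2: 987a − 701b = −967;  Hole 4−Hole 2: −620a − 773b = −87.4.
Solving gives a = −0.57301, b = 0.57266.
Unit vector along 355° is (sin 355°, cos 355°) = (-0.0872, 0.9962).
Slope in that direction = a·(-0.0872) + b·(0.9962) = 0.62042.
Apparent dip = arctan|0.62042| = 31.8° (true dip is 39.0°, so apparent ≤ true as expected).

31.8°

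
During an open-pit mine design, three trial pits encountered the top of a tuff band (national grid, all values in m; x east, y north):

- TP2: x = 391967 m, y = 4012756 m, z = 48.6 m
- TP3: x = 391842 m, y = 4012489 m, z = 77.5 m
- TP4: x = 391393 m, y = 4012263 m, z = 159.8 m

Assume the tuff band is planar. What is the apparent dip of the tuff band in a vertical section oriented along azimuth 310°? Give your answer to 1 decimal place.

6.3°

Let the plane be z = a·x + b·y + c.
TP3−TP2: −125a − 267b = 28.9;  TP4−TP2: −574a − 493b = 111.2.
Solving gives a = −0.16853, b = −0.02934.
Unit vector along 310° is (sin 310°, cos 310°) = (-0.7660, 0.6428).
Slope in that direction = a·(-0.7660) + b·(0.6428) = 0.11024.
Apparent dip = arctan|0.11024| = 6.3° (true dip is 9.7°, so apparent ≤ true as expected).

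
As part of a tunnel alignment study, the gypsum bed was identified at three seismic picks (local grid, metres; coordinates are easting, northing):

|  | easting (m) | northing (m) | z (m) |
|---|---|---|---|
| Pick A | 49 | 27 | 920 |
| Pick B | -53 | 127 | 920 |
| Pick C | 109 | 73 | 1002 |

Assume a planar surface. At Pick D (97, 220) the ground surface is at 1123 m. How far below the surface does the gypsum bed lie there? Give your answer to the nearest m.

Two edge vectors: Pick A→Pick B = (-102, 100, 0), Pick A→Pick C = (60, 46, 82).
Normal n = (Pick A→Pick B) × (Pick A→Pick C) = (8200, 8364, -10692).
So ∂z/∂easting = −n_x/n_z = 0.76693 and ∂z/∂northing = −n_y/n_z = 0.78227.
Intercept c from Pick A: 920 − 37.58 − 21.12 = 861.30.
At (97, 220): z_contact = 74.4 + 172.1 + 861.30 = 1107.8 m.
Depth below ground = 1123 − 1107.8 = 15 m.

15 m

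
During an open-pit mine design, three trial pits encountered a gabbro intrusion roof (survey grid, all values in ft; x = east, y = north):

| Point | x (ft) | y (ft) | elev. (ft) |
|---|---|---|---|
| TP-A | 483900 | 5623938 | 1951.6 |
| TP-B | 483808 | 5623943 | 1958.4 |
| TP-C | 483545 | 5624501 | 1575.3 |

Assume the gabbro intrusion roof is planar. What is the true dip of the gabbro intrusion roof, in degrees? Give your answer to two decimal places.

36.84°

Two edge vectors: TP-A→TP-B = (-92, 5, 6.8), TP-A→TP-C = (-355, 563, -376.3).
Normal n = (TP-A→TP-B) × (TP-A→TP-C) = (-5709.9, -37033.6, -50021).
So ∂z/∂x = −n_x/n_z = −0.11415 and ∂z/∂y = −n_y/n_z = −0.74036.
Gradient magnitude |∇z| = √(a² + b²) = √(0.01303 + 0.54813) = 0.74911.
True dip = arctan(0.74911) = 36.84°, dipping toward N (azimuth ≈ 009°).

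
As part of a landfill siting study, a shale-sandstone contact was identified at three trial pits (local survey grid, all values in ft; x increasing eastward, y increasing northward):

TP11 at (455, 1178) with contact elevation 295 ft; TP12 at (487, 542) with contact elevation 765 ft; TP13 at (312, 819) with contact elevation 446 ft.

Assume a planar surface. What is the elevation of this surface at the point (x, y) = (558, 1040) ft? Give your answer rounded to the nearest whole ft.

465 ft

Let the plane be z = a·x + b·y + c.
TP12−TP11: 32a − 636b = 470;  TP13−TP11: −143a − 359b = 151.
Solving gives a = 0.70965, b = −0.70329.
Then c = 295 − a·455 − b·1178 = 800.58.
At (558, 1040): z = 396.0 − 731.4 + 800.58 = 465.1 ft.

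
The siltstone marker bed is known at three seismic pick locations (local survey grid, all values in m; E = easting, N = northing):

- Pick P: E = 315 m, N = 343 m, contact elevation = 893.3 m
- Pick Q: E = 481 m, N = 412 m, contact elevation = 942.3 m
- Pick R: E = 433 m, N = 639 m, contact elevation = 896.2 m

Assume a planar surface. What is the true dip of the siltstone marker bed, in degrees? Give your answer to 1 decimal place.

20.4°

Let the plane be z = a·E + b·N + c.
Pick Q−Pick P: 166a + 69b = 49;  Pick R−Pick P: 118a + 296b = 2.9.
Solving gives a = 0.34893, b = −0.12930.
Gradient magnitude |∇z| = √(a² + b²) = √(0.12175 + 0.01672) = 0.37211.
True dip = arctan(0.37211) = 20.4°, dipping toward WNW (azimuth ≈ 290°).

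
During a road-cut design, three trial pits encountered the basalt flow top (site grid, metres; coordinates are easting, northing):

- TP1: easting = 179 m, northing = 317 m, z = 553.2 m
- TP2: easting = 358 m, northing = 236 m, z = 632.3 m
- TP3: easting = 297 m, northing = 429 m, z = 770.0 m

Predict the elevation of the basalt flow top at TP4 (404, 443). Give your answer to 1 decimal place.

Let the plane be z = a·easting + b·northing + c.
TP2−TP1: 179a − 81b = 79.1;  TP3−TP1: 118a + 112b = 216.8.
Solving gives a = 0.89239, b = 0.99552.
Then c = 553.2 − a·179 − b·317 = 77.88.
At (404, 443): z = 360.5 + 441.0 + 77.88 = 879.4 m.

879.4 m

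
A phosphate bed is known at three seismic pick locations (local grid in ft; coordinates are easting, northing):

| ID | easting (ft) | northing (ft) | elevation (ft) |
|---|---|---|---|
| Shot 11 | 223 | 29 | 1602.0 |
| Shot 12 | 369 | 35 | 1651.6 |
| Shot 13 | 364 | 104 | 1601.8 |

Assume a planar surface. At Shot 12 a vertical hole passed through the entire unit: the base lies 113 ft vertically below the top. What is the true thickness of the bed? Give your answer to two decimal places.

88.82 ft

Let the plane be z = a·easting + b·northing + c.
Shot 12−Shot 11: 146a + 6b = 49.6;  Shot 13−Shot 11: 141a + 75b = −0.2.
Solving gives a = 0.36829, b = −0.69505.
|∇z| = √(a²+b²) = 0.78660, so dip δ = arctan(0.78660) = 38.19°.
True thickness = vertical thickness × cos δ = 113 × cos 38.19° = 88.82 ft.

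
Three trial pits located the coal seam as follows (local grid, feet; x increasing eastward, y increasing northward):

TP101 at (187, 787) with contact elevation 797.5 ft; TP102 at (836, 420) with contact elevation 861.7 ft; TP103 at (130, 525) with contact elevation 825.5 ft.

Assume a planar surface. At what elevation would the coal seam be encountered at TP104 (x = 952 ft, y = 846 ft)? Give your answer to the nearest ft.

Two edge vectors: TP101→TP102 = (649, -367, 64.2), TP101→TP103 = (-57, -262, 28).
Normal n = (TP101→TP102) × (TP101→TP103) = (6544.4, -21831.4, -190957).
So ∂z/∂x = −n_x/n_z = 0.03427 and ∂z/∂y = −n_y/n_z = −0.11433.
Intercept c from TP101: 797.5 − 6.41 + 89.97 = 881.07.
At (952, 846): z = 32.6 − 96.7 + 881.07 = 817.0 ft.

817 ft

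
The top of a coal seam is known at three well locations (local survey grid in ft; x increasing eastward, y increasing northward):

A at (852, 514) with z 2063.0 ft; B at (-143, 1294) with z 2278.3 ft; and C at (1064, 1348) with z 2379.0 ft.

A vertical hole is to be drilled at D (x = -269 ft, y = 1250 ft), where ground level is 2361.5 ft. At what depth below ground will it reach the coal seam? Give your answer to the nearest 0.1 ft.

Two edge vectors: A→B = (-995, 780, 215.3), A→C = (212, 834, 316).
Normal n = (A→B) × (A→C) = (66919.8, 360063.6, -995190).
So ∂z/∂x = −n_x/n_z = 0.067243 and ∂z/∂y = −n_y/n_z = 0.361804.
Intercept c from A: 2063 − 57.29 − 185.97 = 1819.74.
At (-269, 1250): z_contact = −18.09 + 452.25 + 1819.74 = 2253.91 ft.
Depth below ground = 2361.5 − 2253.91 = 107.6 ft.

107.6 ft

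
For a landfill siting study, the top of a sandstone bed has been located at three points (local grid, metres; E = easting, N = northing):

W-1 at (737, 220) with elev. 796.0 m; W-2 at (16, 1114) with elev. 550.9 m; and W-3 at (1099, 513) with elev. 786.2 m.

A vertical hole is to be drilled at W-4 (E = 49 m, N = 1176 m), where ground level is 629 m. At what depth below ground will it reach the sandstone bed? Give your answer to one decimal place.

85.3 m

Let the plane be z = a·E + b·N + c.
W-2−W-1: −721a + 894b = −245.1;  W-3−W-1: 362a + 293b = −9.8.
Solving gives a = 0.117882, b = −0.179090.
Then c = 796 − a·737 − b·220 = 748.52.
At (49, 1176): z_contact = 5.78 − 210.61 + 748.52 = 543.69 m.
Depth below ground = 629 − 543.69 = 85.3 m.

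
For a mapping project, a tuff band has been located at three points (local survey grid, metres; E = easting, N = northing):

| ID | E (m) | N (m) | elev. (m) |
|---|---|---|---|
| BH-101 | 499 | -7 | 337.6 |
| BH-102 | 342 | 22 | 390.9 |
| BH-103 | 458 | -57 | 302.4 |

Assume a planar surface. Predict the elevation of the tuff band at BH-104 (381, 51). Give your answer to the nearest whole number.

Let the plane be z = a·E + b·N + c.
BH-102−BH-101: −157a + 29b = 53.3;  BH-103−BH-101: −41a − 50b = −35.2.
Solving gives a = −0.18190, b = 0.85316.
Then c = 337.6 − a·499 − b·-7 = 434.34.
At (381, 51): z = −69.3 + 43.5 + 434.34 = 408.5 m.

409 m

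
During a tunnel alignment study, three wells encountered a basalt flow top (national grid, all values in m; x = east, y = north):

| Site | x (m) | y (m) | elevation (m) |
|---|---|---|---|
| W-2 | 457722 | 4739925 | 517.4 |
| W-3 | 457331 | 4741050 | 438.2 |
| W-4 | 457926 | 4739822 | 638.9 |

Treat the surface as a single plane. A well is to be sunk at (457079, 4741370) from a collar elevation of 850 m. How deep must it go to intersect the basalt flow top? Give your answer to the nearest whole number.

530 m

Two edge vectors: W-2→W-3 = (-391, 1125, -79.2), W-2→W-4 = (204, -103, 121.5).
Normal n = (W-2→W-3) × (W-2→W-4) = (128529.9, 31349.7, -189227).
So ∂z/∂x = −n_x/n_z = 0.67923658 and ∂z/∂y = −n_y/n_z = 0.16567245.
Intercept c from W-2: 517.4 − 310901.53 − 785274.97 = −1095659.10.
At (457079, 4741370): z_contact = 310464.8 + 785514.4 − 1095659.10 = 320.0 m.
Depth below ground = 850 − 320.0 = 530 m.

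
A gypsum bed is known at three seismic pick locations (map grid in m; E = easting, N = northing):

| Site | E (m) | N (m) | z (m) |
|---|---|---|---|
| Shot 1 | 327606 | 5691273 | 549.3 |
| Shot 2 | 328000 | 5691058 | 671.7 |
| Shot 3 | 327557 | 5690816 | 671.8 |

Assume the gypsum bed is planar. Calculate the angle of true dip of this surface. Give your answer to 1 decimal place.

18.0°

Two edge vectors: Shot 1→Shot 2 = (394, -215, 122.4), Shot 1→Shot 3 = (-49, -457, 122.5).
Normal n = (Shot 1→Shot 2) × (Shot 1→Shot 3) = (29599.3, -54262.6, -190593).
So ∂z/∂E = −n_x/n_z = 0.15530 and ∂z/∂N = −n_y/n_z = −0.28470.
Gradient magnitude |∇z| = √(a² + b²) = √(0.02412 + 0.08106) = 0.32431.
True dip = arctan(0.32431) = 18.0°, dipping toward NNW (azimuth ≈ 331°).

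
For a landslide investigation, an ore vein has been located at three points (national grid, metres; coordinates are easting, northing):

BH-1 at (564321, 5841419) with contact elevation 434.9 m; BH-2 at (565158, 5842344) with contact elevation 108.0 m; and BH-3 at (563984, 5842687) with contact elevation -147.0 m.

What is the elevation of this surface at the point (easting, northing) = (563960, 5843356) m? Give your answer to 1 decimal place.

-440.2 m

Let the plane be z = a·easting + b·northing + c.
BH-2−BH-1: 837a + 925b = −326.9;  BH-3−BH-1: −337a + 1268b = −581.9.
Solving gives a = 0.090127170, b = −0.434958315.
Then c = 434.9 − a·564321 − b·5841419 = 2490348.01.
At (563960, 5843356): z = 50828.1 − 2541616.3 + 2490348.01 = -440.2 m.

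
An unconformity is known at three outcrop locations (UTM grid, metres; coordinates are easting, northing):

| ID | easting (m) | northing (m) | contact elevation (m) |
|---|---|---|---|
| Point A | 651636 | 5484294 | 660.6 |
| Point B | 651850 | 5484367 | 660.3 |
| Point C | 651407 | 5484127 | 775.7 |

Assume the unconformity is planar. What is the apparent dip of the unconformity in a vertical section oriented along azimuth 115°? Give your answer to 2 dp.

43.34°

Two edge vectors: Point A→Point B = (214, 73, -0.3), Point A→Point C = (-229, -167, 115.1).
Normal n = (Point A→Point B) × (Point A→Point C) = (8352.2, -24562.7, -19021).
So ∂z/∂easting = −n_x/n_z = 0.43910 and ∂z/∂northing = −n_y/n_z = −1.29135.
Unit vector along 115° is (sin 115°, cos 115°) = (0.9063, -0.4226).
Slope in that direction = a·(0.9063) + b·(-0.4226) = 0.94371.
Apparent dip = arctan|0.94371| = 43.34° (true dip is 53.8°, so apparent ≤ true as expected).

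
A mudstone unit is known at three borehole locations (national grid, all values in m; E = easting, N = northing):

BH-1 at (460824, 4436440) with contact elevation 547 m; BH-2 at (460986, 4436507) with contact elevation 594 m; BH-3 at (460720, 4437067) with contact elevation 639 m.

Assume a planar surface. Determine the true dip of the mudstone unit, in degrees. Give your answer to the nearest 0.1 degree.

15.7°

Let the plane be z = a·E + b·N + c.
BH-2−BH-1: 162a + 67b = 47;  BH-3−BH-1: −104a + 627b = 92.
Solving gives a = 0.21471, b = 0.18234.
Gradient magnitude |∇z| = √(a² + b²) = √(0.04610 + 0.03325) = 0.28169.
True dip = arctan(0.28169) = 15.7°, dipping toward SW (azimuth ≈ 230°).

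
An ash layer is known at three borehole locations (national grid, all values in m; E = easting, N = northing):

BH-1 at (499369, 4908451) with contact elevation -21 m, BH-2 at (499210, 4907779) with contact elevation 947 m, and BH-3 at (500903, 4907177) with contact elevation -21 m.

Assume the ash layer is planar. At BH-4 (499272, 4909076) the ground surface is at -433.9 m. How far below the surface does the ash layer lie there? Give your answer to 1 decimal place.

Two edge vectors: BH-1→BH-2 = (-159, -672, 968), BH-1→BH-3 = (1534, -1274, 0).
Normal n = (BH-1→BH-2) × (BH-1→BH-3) = (1233232, 1484912, 1233414).
So ∂z/∂E = −n_x/n_z = −0.999852442 and ∂z/∂N = −n_y/n_z = −1.203903961.
Intercept c from BH-1: -21 + 499295.31 + 5909303.60 = 6408577.91.
At (499272, 4909076): z_contact = −499198.33 − 5910056.04 + 6408577.91 = -676.45 m.
Depth below ground = -433.9 − (-676.45) = 242.6 m.

242.6 m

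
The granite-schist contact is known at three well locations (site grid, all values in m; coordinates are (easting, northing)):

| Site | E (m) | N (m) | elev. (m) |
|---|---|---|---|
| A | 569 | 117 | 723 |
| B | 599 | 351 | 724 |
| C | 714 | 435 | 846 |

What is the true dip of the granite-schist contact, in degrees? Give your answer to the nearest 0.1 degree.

Let the plane be z = a·E + b·N + c.
B−A: 30a + 234b = 1;  C−A: 145a + 318b = 123.
Solving gives a = 1.16704, b = −0.14535.
Gradient magnitude |∇z| = √(a² + b²) = √(1.36197 + 0.02113) = 1.17605.
True dip = arctan(1.17605) = 49.6°, dipping toward W (azimuth ≈ 277°).

49.6°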